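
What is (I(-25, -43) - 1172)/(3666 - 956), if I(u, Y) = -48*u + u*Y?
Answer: 1103/2710 ≈ 0.40701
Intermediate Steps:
I(u, Y) = -48*u + Y*u
(I(-25, -43) - 1172)/(3666 - 956) = (-25*(-48 - 43) - 1172)/(3666 - 956) = (-25*(-91) - 1172)/2710 = (2275 - 1172)*(1/2710) = 1103*(1/2710) = 1103/2710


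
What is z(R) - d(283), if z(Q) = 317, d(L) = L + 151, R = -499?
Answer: -117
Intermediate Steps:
d(L) = 151 + L
z(R) - d(283) = 317 - (151 + 283) = 317 - 1*434 = 317 - 434 = -117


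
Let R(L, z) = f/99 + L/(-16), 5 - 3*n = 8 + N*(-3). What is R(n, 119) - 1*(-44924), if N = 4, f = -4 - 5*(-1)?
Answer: 71159335/1584 ≈ 44924.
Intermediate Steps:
f = 1 (f = -4 + 5 = 1)
n = 3 (n = 5/3 - (8 + 4*(-3))/3 = 5/3 - (8 - 12)/3 = 5/3 - ⅓*(-4) = 5/3 + 4/3 = 3)
R(L, z) = 1/99 - L/16 (R(L, z) = 1/99 + L/(-16) = 1*(1/99) + L*(-1/16) = 1/99 - L/16)
R(n, 119) - 1*(-44924) = (1/99 - 1/16*3) - 1*(-44924) = (1/99 - 3/16) + 44924 = -281/1584 + 44924 = 71159335/1584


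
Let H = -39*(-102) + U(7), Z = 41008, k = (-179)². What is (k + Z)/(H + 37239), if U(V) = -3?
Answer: 73049/41214 ≈ 1.7724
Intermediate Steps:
k = 32041
H = 3975 (H = -39*(-102) - 3 = 3978 - 3 = 3975)
(k + Z)/(H + 37239) = (32041 + 41008)/(3975 + 37239) = 73049/41214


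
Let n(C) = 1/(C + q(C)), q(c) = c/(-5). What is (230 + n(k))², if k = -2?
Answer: 3367225/64 ≈ 52613.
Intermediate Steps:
q(c) = -c/5 (q(c) = c*(-⅕) = -c/5)
n(C) = 5/(4*C) (n(C) = 1/(C - C/5) = 1/(4*C/5) = 5/(4*C))
(230 + n(k))² = (230 + (5/4)/(-2))² = (230 + (5/4)*(-½))² = (230 - 5/8)² = (1835/8)² = 3367225/64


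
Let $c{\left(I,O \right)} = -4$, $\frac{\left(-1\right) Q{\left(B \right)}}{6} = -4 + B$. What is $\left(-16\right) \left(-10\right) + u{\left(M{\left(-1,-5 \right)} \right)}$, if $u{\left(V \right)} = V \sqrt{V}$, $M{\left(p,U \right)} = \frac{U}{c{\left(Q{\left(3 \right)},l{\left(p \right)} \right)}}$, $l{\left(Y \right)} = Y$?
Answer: $160 + \frac{5 \sqrt{5}}{8} \approx 161.4$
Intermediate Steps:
$Q{\left(B \right)} = 24 - 6 B$ ($Q{\left(B \right)} = - 6 \left(-4 + B\right) = 24 - 6 B$)
$M{\left(p,U \right)} = - \frac{U}{4}$ ($M{\left(p,U \right)} = \frac{U}{-4} = U \left(- \frac{1}{4}\right) = - \frac{U}{4}$)
$u{\left(V \right)} = V^{\frac{3}{2}}$
$\left(-16\right) \left(-10\right) + u{\left(M{\left(-1,-5 \right)} \right)} = \left(-16\right) \left(-10\right) + \left(\left(- \frac{1}{4}\right) \left(-5\right)\right)^{\frac{3}{2}} = 160 + \left(\frac{5}{4}\right)^{\frac{3}{2}} = 160 + \frac{5 \sqrt{5}}{8}$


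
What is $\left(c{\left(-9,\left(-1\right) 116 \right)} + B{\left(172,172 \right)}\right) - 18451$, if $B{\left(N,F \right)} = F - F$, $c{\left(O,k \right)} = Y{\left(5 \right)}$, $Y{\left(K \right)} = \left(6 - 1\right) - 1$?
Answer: $-18447$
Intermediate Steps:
$Y{\left(K \right)} = 4$ ($Y{\left(K \right)} = 5 - 1 = 4$)
$c{\left(O,k \right)} = 4$
$B{\left(N,F \right)} = 0$
$\left(c{\left(-9,\left(-1\right) 116 \right)} + B{\left(172,172 \right)}\right) - 18451 = \left(4 + 0\right) - 18451 = 4 - 18451 = -18447$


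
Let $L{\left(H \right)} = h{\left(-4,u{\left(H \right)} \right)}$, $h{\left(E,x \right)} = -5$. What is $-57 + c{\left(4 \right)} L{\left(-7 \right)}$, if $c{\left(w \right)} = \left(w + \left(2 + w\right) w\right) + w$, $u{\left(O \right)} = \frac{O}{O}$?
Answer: $-217$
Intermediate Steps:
$u{\left(O \right)} = 1$
$L{\left(H \right)} = -5$
$c{\left(w \right)} = 2 w + w \left(2 + w\right)$ ($c{\left(w \right)} = \left(w + w \left(2 + w\right)\right) + w = 2 w + w \left(2 + w\right)$)
$-57 + c{\left(4 \right)} L{\left(-7 \right)} = -57 + 4 \left(4 + 4\right) \left(-5\right) = -57 + 4 \cdot 8 \left(-5\right) = -57 + 32 \left(-5\right) = -57 - 160 = -217$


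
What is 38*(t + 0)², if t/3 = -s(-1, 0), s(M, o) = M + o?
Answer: 342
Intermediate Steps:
t = 3 (t = 3*(-(-1 + 0)) = 3*(-1*(-1)) = 3*1 = 3)
38*(t + 0)² = 38*(3 + 0)² = 38*3² = 38*9 = 342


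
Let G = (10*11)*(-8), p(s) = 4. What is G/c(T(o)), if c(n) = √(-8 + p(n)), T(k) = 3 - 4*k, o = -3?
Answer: 440*I ≈ 440.0*I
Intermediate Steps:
c(n) = 2*I (c(n) = √(-8 + 4) = √(-4) = 2*I)
G = -880 (G = 110*(-8) = -880)
G/c(T(o)) = -880*(-I/2) = -(-440)*I = 440*I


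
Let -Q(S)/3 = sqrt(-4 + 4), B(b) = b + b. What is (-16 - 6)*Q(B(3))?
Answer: 0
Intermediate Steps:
B(b) = 2*b
Q(S) = 0 (Q(S) = -3*sqrt(-4 + 4) = -3*sqrt(0) = -3*0 = 0)
(-16 - 6)*Q(B(3)) = (-16 - 6)*0 = -22*0 = 0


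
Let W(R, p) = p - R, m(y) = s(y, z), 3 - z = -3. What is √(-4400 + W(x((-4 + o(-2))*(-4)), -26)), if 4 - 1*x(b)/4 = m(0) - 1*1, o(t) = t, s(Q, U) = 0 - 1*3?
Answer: I*√4458 ≈ 66.768*I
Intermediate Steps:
z = 6 (z = 3 - 1*(-3) = 3 + 3 = 6)
s(Q, U) = -3 (s(Q, U) = 0 - 3 = -3)
m(y) = -3
x(b) = 32 (x(b) = 16 - 4*(-3 - 1*1) = 16 - 4*(-3 - 1) = 16 - 4*(-4) = 16 + 16 = 32)
√(-4400 + W(x((-4 + o(-2))*(-4)), -26)) = √(-4400 + (-26 - 1*32)) = √(-4400 + (-26 - 32)) = √(-4400 - 58) = √(-4458) = I*√4458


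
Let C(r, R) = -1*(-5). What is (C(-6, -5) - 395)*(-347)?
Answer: 135330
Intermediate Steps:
C(r, R) = 5
(C(-6, -5) - 395)*(-347) = (5 - 395)*(-347) = -390*(-347) = 135330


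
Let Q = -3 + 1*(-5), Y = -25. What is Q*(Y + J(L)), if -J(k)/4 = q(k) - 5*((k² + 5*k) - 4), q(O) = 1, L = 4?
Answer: -4888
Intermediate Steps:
J(k) = -84 + 20*k² + 100*k (J(k) = -4*(1 - 5*((k² + 5*k) - 4)) = -4*(1 - 5*(-4 + k² + 5*k)) = -4*(1 + (20 - 25*k - 5*k²)) = -4*(21 - 25*k - 5*k²) = -84 + 20*k² + 100*k)
Q = -8 (Q = -3 - 5 = -8)
Q*(Y + J(L)) = -8*(-25 + (-84 + 20*4² + 100*4)) = -8*(-25 + (-84 + 20*16 + 400)) = -8*(-25 + (-84 + 320 + 400)) = -8*(-25 + 636) = -8*611 = -4888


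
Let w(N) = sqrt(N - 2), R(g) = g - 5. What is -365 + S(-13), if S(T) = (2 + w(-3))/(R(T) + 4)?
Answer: -2556/7 - I*sqrt(5)/14 ≈ -365.14 - 0.15972*I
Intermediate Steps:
R(g) = -5 + g
w(N) = sqrt(-2 + N)
S(T) = (2 + I*sqrt(5))/(-1 + T) (S(T) = (2 + sqrt(-2 - 3))/((-5 + T) + 4) = (2 + sqrt(-5))/(-1 + T) = (2 + I*sqrt(5))/(-1 + T))
-365 + S(-13) = -365 + (2 + I*sqrt(5))/(-1 - 13) = -365 + (2 + I*sqrt(5))/(-14) = -365 - (2 + I*sqrt(5))/14 = -365 + (-1/7 - I*sqrt(5)/14) = -2556/7 - I*sqrt(5)/14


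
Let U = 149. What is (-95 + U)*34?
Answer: 1836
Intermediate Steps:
(-95 + U)*34 = (-95 + 149)*34 = 54*34 = 1836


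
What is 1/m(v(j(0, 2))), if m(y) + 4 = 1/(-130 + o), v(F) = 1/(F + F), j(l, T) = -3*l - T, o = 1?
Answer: -129/517 ≈ -0.24952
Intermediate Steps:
j(l, T) = -T - 3*l
v(F) = 1/(2*F)
m(y) = -517/129 (m(y) = -4 + 1/(-130 + 1) = -4 + 1/(-129) = -4 - 1/129 = -517/129)
1/m(v(j(0, 2))) = 1/(-517/129) = -129/517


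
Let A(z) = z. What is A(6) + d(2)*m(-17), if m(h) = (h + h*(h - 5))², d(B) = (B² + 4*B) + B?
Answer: 1784292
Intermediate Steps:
d(B) = B² + 5*B
m(h) = (h + h*(-5 + h))²
A(6) + d(2)*m(-17) = 6 + (2*(5 + 2))*((-17)²*(-4 - 17)²) = 6 + (2*7)*(289*(-21)²) = 6 + 14*(289*441) = 6 + 14*127449 = 6 + 1784286 = 1784292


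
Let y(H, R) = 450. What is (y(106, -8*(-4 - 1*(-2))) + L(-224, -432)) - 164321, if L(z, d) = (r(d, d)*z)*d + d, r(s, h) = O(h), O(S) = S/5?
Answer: -42625291/5 ≈ -8.5251e+6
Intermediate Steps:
O(S) = S/5 (O(S) = S*(⅕) = S/5)
r(s, h) = h/5
L(z, d) = d + z*d²/5 (L(z, d) = ((d/5)*z)*d + d = (d*z/5)*d + d = z*d²/5 + d = d + z*d²/5)
(y(106, -8*(-4 - 1*(-2))) + L(-224, -432)) - 164321 = (450 + (⅕)*(-432)*(5 - 432*(-224))) - 164321 = (450 + (⅕)*(-432)*(5 + 96768)) - 164321 = (450 + (⅕)*(-432)*96773) - 164321 = (450 - 41805936/5) - 164321 = -41803686/5 - 164321 = -42625291/5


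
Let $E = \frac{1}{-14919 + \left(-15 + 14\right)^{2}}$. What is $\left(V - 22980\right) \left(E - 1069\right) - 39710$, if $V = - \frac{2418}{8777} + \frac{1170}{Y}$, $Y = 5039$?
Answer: $\frac{8090903867378777398}{329891453077} \approx 2.4526 \cdot 10^{7}$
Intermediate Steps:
$E = - \frac{1}{14918}$ ($E = \frac{1}{-14919 + \left(-1\right)^{2}} = \frac{1}{-14919 + 1} = \frac{1}{-14918} = - \frac{1}{14918} \approx -6.7033 \cdot 10^{-5}$)
$V = - \frac{1915212}{44227303}$ ($V = - \frac{2418}{8777} + \frac{1170}{5039} = - \frac{1915212}{44227303} \approx -0.043304$)
$\left(V - 22980\right) \left(E - 1069\right) - 39710 = \left(- \frac{1915212}{44227303} - 22980\right) \left(- \frac{1}{14918} - 1069\right) - 39710 = \left(- \frac{1016345338152}{44227303}\right) \left(- \frac{15947343}{14918}\right) - 39710 = \frac{8104003856980465068}{329891453077} - 39710 = \frac{8090903867378777398}{329891453077}$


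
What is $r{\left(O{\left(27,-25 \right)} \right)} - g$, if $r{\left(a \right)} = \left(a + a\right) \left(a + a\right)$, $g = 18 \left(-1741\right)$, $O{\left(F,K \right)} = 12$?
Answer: $31914$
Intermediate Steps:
$g = -31338$
$r{\left(a \right)} = 4 a^{2}$ ($r{\left(a \right)} = 2 a 2 a = 4 a^{2}$)
$r{\left(O{\left(27,-25 \right)} \right)} - g = 4 \cdot 12^{2} - -31338 = 4 \cdot 144 + 31338 = 576 + 31338 = 31914$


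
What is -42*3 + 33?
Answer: -93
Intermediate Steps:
-42*3 + 33 = -126 + 33 = -93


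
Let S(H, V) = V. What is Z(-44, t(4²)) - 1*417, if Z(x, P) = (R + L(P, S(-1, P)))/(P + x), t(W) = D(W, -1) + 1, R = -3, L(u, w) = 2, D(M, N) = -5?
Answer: -20015/48 ≈ -416.98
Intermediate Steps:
t(W) = -4 (t(W) = -5 + 1 = -4)
Z(x, P) = -1/(P + x) (Z(x, P) = (-3 + 2)/(P + x) = -1/(P + x))
Z(-44, t(4²)) - 1*417 = -1/(-4 - 44) - 1*417 = -1/(-48) - 417 = -1*(-1/48) - 417 = 1/48 - 417 = -20015/48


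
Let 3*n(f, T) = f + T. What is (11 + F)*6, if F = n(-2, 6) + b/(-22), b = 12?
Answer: 778/11 ≈ 70.727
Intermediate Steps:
n(f, T) = T/3 + f/3 (n(f, T) = (f + T)/3 = (T + f)/3 = T/3 + f/3)
F = 26/33 (F = ((⅓)*6 + (⅓)*(-2)) + 12/(-22) = (2 - ⅔) + 12*(-1/22) = 4/3 - 6/11 = 26/33 ≈ 0.78788)
(11 + F)*6 = (11 + 26/33)*6 = (389/33)*6 = 778/11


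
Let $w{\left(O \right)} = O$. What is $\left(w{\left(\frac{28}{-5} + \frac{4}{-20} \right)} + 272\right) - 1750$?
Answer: $- \frac{7419}{5} \approx -1483.8$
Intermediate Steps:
$\left(w{\left(\frac{28}{-5} + \frac{4}{-20} \right)} + 272\right) - 1750 = \left(\left(\frac{28}{-5} + \frac{4}{-20}\right) + 272\right) - 1750 = \left(\left(28 \left(- \frac{1}{5}\right) + 4 \left(- \frac{1}{20}\right)\right) + 272\right) - 1750 = \left(\left(- \frac{28}{5} - \frac{1}{5}\right) + 272\right) - 1750 = \left(- \frac{29}{5} + 272\right) - 1750 = \frac{1331}{5} - 1750 = - \frac{7419}{5}$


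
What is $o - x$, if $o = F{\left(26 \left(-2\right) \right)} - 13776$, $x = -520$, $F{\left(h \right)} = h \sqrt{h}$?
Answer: $-13256 - 104 i \sqrt{13} \approx -13256.0 - 374.98 i$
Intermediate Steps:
$F{\left(h \right)} = h^{\frac{3}{2}}$
$o = -13776 - 104 i \sqrt{13}$ ($o = \left(26 \left(-2\right)\right)^{\frac{3}{2}} - 13776 = \left(-52\right)^{\frac{3}{2}} - 13776 = - 104 i \sqrt{13} - 13776 = -13776 - 104 i \sqrt{13} \approx -13776.0 - 374.98 i$)
$o - x = \left(-13776 - 104 i \sqrt{13}\right) - -520 = \left(-13776 - 104 i \sqrt{13}\right) + 520 = -13256 - 104 i \sqrt{13}$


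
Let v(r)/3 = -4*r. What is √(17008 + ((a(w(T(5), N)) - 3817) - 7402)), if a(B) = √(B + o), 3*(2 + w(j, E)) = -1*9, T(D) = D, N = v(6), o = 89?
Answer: √(5789 + 2*√21) ≈ 76.146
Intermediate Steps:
v(r) = -12*r (v(r) = 3*(-4*r) = -12*r)
N = -72 (N = -12*6 = -72)
w(j, E) = -5 (w(j, E) = -2 + (-1*9)/3 = -2 + (⅓)*(-9) = -2 - 3 = -5)
a(B) = √(89 + B) (a(B) = √(B + 89) = √(89 + B))
√(17008 + ((a(w(T(5), N)) - 3817) - 7402)) = √(17008 + ((√(89 - 5) - 3817) - 7402)) = √(17008 + ((√84 - 3817) - 7402)) = √(17008 + ((2*√21 - 3817) - 7402)) = √(17008 + ((-3817 + 2*√21) - 7402)) = √(17008 + (-11219 + 2*√21)) = √(5789 + 2*√21)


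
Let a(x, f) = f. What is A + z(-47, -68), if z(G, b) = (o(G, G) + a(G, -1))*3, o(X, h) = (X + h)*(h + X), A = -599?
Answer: 25906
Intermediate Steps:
o(X, h) = (X + h)² (o(X, h) = (X + h)*(X + h) = (X + h)²)
z(G, b) = -3 + 12*G² (z(G, b) = ((G + G)² - 1)*3 = ((2*G)² - 1)*3 = (4*G² - 1)*3 = (-1 + 4*G²)*3 = -3 + 12*G²)
A + z(-47, -68) = -599 + (-3 + 12*(-47)²) = -599 + (-3 + 12*2209) = -599 + (-3 + 26508) = -599 + 26505 = 25906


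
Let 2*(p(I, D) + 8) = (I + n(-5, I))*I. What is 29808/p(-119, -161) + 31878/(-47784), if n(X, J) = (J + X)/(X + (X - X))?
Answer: 188776893/40521556 ≈ 4.6587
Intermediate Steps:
n(X, J) = (J + X)/X (n(X, J) = (J + X)/(X + 0) = (J + X)/X)
p(I, D) = -8 + I*(1 + 4*I/5)/2 (p(I, D) = -8 + ((I + (I - 5)/(-5))*I)/2 = -8 + ((I - (-5 + I)/5)*I)/2 = -8 + ((I + (1 - I/5))*I)/2 = -8 + ((1 + 4*I/5)*I)/2 = -8 + (I*(1 + 4*I/5))/2 = -8 + I*(1 + 4*I/5)/2)
29808/p(-119, -161) + 31878/(-47784) = 29808/(-8 + (1/2)*(-119) + (2/5)*(-119)**2) + 31878/(-47784) = 29808/(-8 - 119/2 + (2/5)*14161) + 31878*(-1/47784) = 29808/(-8 - 119/2 + 28322/5) - 483/724 = 29808/(55969/10) - 483/724 = 29808*(10/55969) - 483/724 = 298080/55969 - 483/724 = 188776893/40521556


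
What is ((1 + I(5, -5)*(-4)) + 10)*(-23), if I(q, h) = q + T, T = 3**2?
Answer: 1035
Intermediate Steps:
T = 9
I(q, h) = 9 + q (I(q, h) = q + 9 = 9 + q)
((1 + I(5, -5)*(-4)) + 10)*(-23) = ((1 + (9 + 5)*(-4)) + 10)*(-23) = ((1 + 14*(-4)) + 10)*(-23) = ((1 - 56) + 10)*(-23) = (-55 + 10)*(-23) = -45*(-23) = 1035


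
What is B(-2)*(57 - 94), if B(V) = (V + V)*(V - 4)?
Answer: -888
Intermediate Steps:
B(V) = 2*V*(-4 + V) (B(V) = (2*V)*(-4 + V) = 2*V*(-4 + V))
B(-2)*(57 - 94) = (2*(-2)*(-4 - 2))*(57 - 94) = (2*(-2)*(-6))*(-37) = 24*(-37) = -888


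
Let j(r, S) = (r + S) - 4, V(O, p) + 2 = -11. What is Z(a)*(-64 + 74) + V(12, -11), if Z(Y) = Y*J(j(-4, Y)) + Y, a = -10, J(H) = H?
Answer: 1687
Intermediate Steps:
V(O, p) = -13 (V(O, p) = -2 - 11 = -13)
j(r, S) = -4 + S + r (j(r, S) = (S + r) - 4 = -4 + S + r)
Z(Y) = Y + Y*(-8 + Y) (Z(Y) = Y*(-4 + Y - 4) + Y = Y*(-8 + Y) + Y = Y + Y*(-8 + Y))
Z(a)*(-64 + 74) + V(12, -11) = (-10*(-7 - 10))*(-64 + 74) - 13 = -10*(-17)*10 - 13 = 170*10 - 13 = 1700 - 13 = 1687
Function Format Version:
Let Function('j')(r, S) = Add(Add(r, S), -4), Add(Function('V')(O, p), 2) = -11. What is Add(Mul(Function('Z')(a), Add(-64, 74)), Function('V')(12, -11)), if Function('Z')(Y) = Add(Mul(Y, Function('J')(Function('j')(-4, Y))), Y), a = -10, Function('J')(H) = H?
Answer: 1687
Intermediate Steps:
Function('V')(O, p) = -13 (Function('V')(O, p) = Add(-2, -11) = -13)
Function('j')(r, S) = Add(-4, S, r) (Function('j')(r, S) = Add(Add(S, r), -4) = Add(-4, S, r))
Function('Z')(Y) = Add(Y, Mul(Y, Add(-8, Y))) (Function('Z')(Y) = Add(Mul(Y, Add(-4, Y, -4)), Y) = Add(Mul(Y, Add(-8, Y)), Y) = Add(Y, Mul(Y, Add(-8, Y))))
Add(Mul(Function('Z')(a), Add(-64, 74)), Function('V')(12, -11)) = Add(Mul(Mul(-10, Add(-7, -10)), Add(-64, 74)), -13) = Add(Mul(Mul(-10, -17), 10), -13) = Add(Mul(170, 10), -13) = Add(1700, -13) = 1687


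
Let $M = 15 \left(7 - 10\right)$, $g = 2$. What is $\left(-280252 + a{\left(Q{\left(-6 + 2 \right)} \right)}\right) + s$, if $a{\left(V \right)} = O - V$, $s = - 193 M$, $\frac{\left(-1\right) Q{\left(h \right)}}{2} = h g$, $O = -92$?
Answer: $-271675$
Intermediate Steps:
$M = -45$ ($M = 15 \left(-3\right) = -45$)
$Q{\left(h \right)} = - 4 h$ ($Q{\left(h \right)} = - 2 h 2 = - 2 \cdot 2 h = - 4 h$)
$s = 8685$ ($s = \left(-193\right) \left(-45\right) = 8685$)
$a{\left(V \right)} = -92 - V$
$\left(-280252 + a{\left(Q{\left(-6 + 2 \right)} \right)}\right) + s = \left(-280252 - \left(92 - 4 \left(-6 + 2\right)\right)\right) + 8685 = \left(-280252 - \left(92 - -16\right)\right) + 8685 = \left(-280252 - 108\right) + 8685 = -280360 + 8685 = -271675$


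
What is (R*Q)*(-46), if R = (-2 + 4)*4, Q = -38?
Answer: 13984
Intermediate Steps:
R = 8 (R = 2*4 = 8)
(R*Q)*(-46) = (8*(-38))*(-46) = -304*(-46) = 13984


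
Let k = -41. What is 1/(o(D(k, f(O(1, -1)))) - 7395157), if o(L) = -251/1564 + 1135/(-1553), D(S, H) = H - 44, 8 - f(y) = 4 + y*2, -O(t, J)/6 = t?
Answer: -2428892/17962039840987 ≈ -1.3522e-7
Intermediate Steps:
O(t, J) = -6*t
f(y) = 4 - 2*y (f(y) = 8 - (4 + y*2) = 8 - (4 + 2*y) = 8 + (-4 - 2*y) = 4 - 2*y)
D(S, H) = -44 + H
o(L) = -2164943/2428892 (o(L) = -251*1/1564 + 1135*(-1/1553) = -251/1564 - 1135/1553 = -2164943/2428892)
1/(o(D(k, f(O(1, -1)))) - 7395157) = 1/(-2164943/2428892 - 7395157) = 1/(-17962039840987/2428892) = -2428892/17962039840987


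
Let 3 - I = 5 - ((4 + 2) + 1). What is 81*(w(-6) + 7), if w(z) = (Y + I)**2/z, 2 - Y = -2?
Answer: -1053/2 ≈ -526.50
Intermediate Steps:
Y = 4 (Y = 2 - 1*(-2) = 2 + 2 = 4)
I = 5 (I = 3 - (5 - ((4 + 2) + 1)) = 3 - (5 - (6 + 1)) = 3 - (5 - 1*7) = 3 - (5 - 7) = 3 - 1*(-2) = 3 + 2 = 5)
w(z) = 81/z (w(z) = (4 + 5)**2/z = 9**2/z = 81/z)
81*(w(-6) + 7) = 81*(81/(-6) + 7) = 81*(81*(-1/6) + 7) = 81*(-27/2 + 7) = 81*(-13/2) = -1053/2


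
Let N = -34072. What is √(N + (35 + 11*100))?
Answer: I*√32937 ≈ 181.49*I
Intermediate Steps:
√(N + (35 + 11*100)) = √(-34072 + (35 + 11*100)) = √(-34072 + (35 + 1100)) = √(-34072 + 1135) = √(-32937) = I*√32937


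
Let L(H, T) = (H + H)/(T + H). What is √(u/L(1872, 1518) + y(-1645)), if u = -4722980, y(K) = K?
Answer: I*√26027724255/78 ≈ 2068.3*I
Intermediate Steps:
L(H, T) = 2*H/(H + T) (L(H, T) = (2*H)/(H + T) = 2*H/(H + T))
√(u/L(1872, 1518) + y(-1645)) = √(-4722980/(2*1872/(1872 + 1518)) - 1645) = √(-4722980/(2*1872/3390) - 1645) = √(-4722980/(2*1872*(1/3390)) - 1645) = √(-4722980/624/565 - 1645) = √(-4722980*565/624 - 1645) = √(-667120925/156 - 1645) = √(-667377545/156) = I*√26027724255/78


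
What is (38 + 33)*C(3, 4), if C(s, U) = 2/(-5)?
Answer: -142/5 ≈ -28.400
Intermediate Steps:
C(s, U) = -⅖ (C(s, U) = 2*(-⅕) = -⅖)
(38 + 33)*C(3, 4) = (38 + 33)*(-⅖) = 71*(-⅖) = -142/5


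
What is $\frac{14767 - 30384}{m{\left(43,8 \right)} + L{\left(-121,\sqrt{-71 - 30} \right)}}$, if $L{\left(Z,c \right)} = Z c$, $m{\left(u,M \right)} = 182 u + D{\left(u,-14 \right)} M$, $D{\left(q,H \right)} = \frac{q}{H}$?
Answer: $- \frac{5969910590}{3054710409} - \frac{92593193 i \sqrt{101}}{3054710409} \approx -1.9543 - 0.30463 i$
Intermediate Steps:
$m{\left(u,M \right)} = 182 u - \frac{M u}{14}$ ($m{\left(u,M \right)} = 182 u + \frac{u}{-14} M = 182 u + u \left(- \frac{1}{14}\right) M = 182 u + - \frac{u}{14} M = 182 u - \frac{M u}{14}$)
$\frac{14767 - 30384}{m{\left(43,8 \right)} + L{\left(-121,\sqrt{-71 - 30} \right)}} = \frac{14767 - 30384}{\frac{1}{14} \cdot 43 \left(2548 - 8\right) - 121 \sqrt{-71 - 30}} = - \frac{15617}{\frac{1}{14} \cdot 43 \left(2548 - 8\right) - 121 \sqrt{-101}} = - \frac{15617}{\frac{1}{14} \cdot 43 \cdot 2540 - 121 i \sqrt{101}} = - \frac{15617}{\frac{54610}{7} - 121 i \sqrt{101}}$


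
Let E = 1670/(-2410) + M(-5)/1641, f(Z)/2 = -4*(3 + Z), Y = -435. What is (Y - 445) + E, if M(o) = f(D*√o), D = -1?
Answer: -116101037/131827 + 8*I*√5/1641 ≈ -880.71 + 0.010901*I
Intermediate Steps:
f(Z) = -24 - 8*Z (f(Z) = 2*(-4*(3 + Z)) = 2*(-12 - 4*Z) = -24 - 8*Z)
M(o) = -24 + 8*√o (M(o) = -24 - (-8)*√o = -24 + 8*√o)
E = -93277/131827 + 8*I*√5/1641 (E = 1670/(-2410) + (-24 + 8*√(-5))/1641 = 1670*(-1/2410) + (-24 + 8*(I*√5))*(1/1641) = -167/241 + (-24 + 8*I*√5)*(1/1641) = -167/241 + (-8/547 + 8*I*√5/1641) = -93277/131827 + 8*I*√5/1641 ≈ -0.70757 + 0.010901*I)
(Y - 445) + E = (-435 - 445) + (-93277/131827 + 8*I*√5/1641) = -880 + (-93277/131827 + 8*I*√5/1641) = -116101037/131827 + 8*I*√5/1641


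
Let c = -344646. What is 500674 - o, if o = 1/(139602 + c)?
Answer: 102660199657/205044 ≈ 5.0067e+5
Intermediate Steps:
o = -1/205044 (o = 1/(139602 - 344646) = 1/(-205044) = -1/205044 ≈ -4.8770e-6)
500674 - o = 500674 - 1*(-1/205044) = 500674 + 1/205044 = 102660199657/205044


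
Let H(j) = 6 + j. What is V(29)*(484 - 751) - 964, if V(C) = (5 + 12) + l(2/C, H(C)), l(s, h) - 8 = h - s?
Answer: -492002/29 ≈ -16966.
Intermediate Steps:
l(s, h) = 8 + h - s (l(s, h) = 8 + (h - s) = 8 + h - s)
V(C) = 31 + C - 2/C (V(C) = (5 + 12) + (8 + (6 + C) - 2/C) = 17 + (8 + (6 + C) - 2/C) = 17 + (14 + C - 2/C) = 31 + C - 2/C)
V(29)*(484 - 751) - 964 = (31 + 29 - 2/29)*(484 - 751) - 964 = (31 + 29 - 2*1/29)*(-267) - 964 = (31 + 29 - 2/29)*(-267) - 964 = (1738/29)*(-267) - 964 = -464046/29 - 964 = -492002/29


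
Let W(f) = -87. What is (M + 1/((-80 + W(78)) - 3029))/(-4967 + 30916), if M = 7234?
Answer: 23119863/82933004 ≈ 0.27878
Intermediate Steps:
(M + 1/((-80 + W(78)) - 3029))/(-4967 + 30916) = (7234 + 1/((-80 - 87) - 3029))/(-4967 + 30916) = (7234 + 1/(-167 - 3029))/25949 = (7234 + 1/(-3196))*(1/25949) = (7234 - 1/3196)*(1/25949) = (23119863/3196)*(1/25949) = 23119863/82933004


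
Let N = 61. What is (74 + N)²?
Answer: 18225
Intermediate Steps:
(74 + N)² = (74 + 61)² = 135² = 18225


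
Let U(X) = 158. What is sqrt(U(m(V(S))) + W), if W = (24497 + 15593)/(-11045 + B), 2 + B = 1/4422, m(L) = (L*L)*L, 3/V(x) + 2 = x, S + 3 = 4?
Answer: sqrt(368376377374629122)/48849833 ≈ 12.425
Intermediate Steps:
S = 1 (S = -3 + 4 = 1)
V(x) = 3/(-2 + x)
m(L) = L**3 (m(L) = L**2*L = L**3)
B = -8843/4422 (B = -2 + 1/4422 = -8843/4422 ≈ -1.9998)
W = -177277980/48849833 (W = (24497 + 15593)/(-11045 - 8843/4422) = 40090/(-48849833/4422) = 40090*(-4422/48849833) = -177277980/48849833 ≈ -3.6290)
sqrt(U(m(V(S))) + W) = sqrt(158 - 177277980/48849833) = sqrt(7540995634/48849833) = sqrt(368376377374629122)/48849833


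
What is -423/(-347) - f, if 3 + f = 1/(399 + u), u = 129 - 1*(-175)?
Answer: 1028845/243941 ≈ 4.2176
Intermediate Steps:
u = 304 (u = 129 + 175 = 304)
f = -2108/703 (f = -3 + 1/(399 + 304) = -3 + 1/703 = -2108/703 ≈ -2.9986)
-423/(-347) - f = -423/(-347) - 1*(-2108/703) = -423*(-1/347) + 2108/703 = 423/347 + 2108/703 = 1028845/243941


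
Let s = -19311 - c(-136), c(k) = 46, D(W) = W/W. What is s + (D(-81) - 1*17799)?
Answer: -37155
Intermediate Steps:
D(W) = 1
s = -19357 (s = -19311 - 1*46 = -19311 - 46 = -19357)
s + (D(-81) - 1*17799) = -19357 + (1 - 1*17799) = -19357 + (1 - 17799) = -19357 - 17798 = -37155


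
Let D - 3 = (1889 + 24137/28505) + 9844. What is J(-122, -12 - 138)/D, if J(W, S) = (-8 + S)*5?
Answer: -22518950/334558817 ≈ -0.067309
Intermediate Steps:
J(W, S) = -40 + 5*S
D = 334558817/28505 (D = 3 + ((1889 + 24137/28505) + 9844) = 3 + (53870082/28505 + 9844) = 3 + 334473302/28505 = 334558817/28505 ≈ 11737.)
J(-122, -12 - 138)/D = (-40 + 5*(-12 - 138))/(334558817/28505) = (-40 + 5*(-150))*(28505/334558817) = (-40 - 750)*(28505/334558817) = -790*28505/334558817 = -22518950/334558817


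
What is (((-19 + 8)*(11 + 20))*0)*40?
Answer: 0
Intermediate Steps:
(((-19 + 8)*(11 + 20))*0)*40 = (-11*31*0)*40 = -341*0*40 = 0*40 = 0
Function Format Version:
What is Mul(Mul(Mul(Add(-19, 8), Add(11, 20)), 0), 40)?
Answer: 0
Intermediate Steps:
Mul(Mul(Mul(Add(-19, 8), Add(11, 20)), 0), 40) = Mul(Mul(Mul(-11, 31), 0), 40) = Mul(Mul(-341, 0), 40) = Mul(0, 40) = 0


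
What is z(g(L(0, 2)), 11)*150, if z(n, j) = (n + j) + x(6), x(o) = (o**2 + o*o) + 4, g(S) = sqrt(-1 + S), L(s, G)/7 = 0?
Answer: 13050 + 150*I ≈ 13050.0 + 150.0*I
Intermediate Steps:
L(s, G) = 0 (L(s, G) = 7*0 = 0)
x(o) = 4 + 2*o**2 (x(o) = (o**2 + o**2) + 4 = 2*o**2 + 4 = 4 + 2*o**2)
z(n, j) = 76 + j + n (z(n, j) = (n + j) + (4 + 2*6**2) = (j + n) + (4 + 2*36) = (j + n) + (4 + 72) = (j + n) + 76 = 76 + j + n)
z(g(L(0, 2)), 11)*150 = (76 + 11 + sqrt(-1 + 0))*150 = (76 + 11 + sqrt(-1))*150 = (76 + 11 + I)*150 = (87 + I)*150 = 13050 + 150*I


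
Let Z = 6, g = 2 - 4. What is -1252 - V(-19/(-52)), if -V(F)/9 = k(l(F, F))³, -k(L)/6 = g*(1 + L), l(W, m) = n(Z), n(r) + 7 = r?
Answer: -1252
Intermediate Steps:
g = -2
n(r) = -7 + r
l(W, m) = -1 (l(W, m) = -7 + 6 = -1)
k(L) = 12 + 12*L (k(L) = -(-12)*(1 + L) = -6*(-2 - 2*L) = 12 + 12*L)
V(F) = 0 (V(F) = -9*(12 + 12*(-1))³ = -9*(12 - 12)³ = -9*0³ = -9*0 = 0)
-1252 - V(-19/(-52)) = -1252 - 1*0 = -1252 + 0 = -1252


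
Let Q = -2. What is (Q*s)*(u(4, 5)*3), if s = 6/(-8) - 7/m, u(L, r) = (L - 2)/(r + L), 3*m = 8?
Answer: 9/2 ≈ 4.5000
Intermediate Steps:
m = 8/3 (m = (⅓)*8 = 8/3 ≈ 2.6667)
u(L, r) = (-2 + L)/(L + r)
s = -27/8 (s = 6/(-8) - 7/8/3 = 6*(-⅛) - 7*3/8 = -¾ - 21/8 = -27/8 ≈ -3.3750)
(Q*s)*(u(4, 5)*3) = (-2*(-27/8))*(((-2 + 4)/(4 + 5))*3) = 27*((2/9)*3)/4 = (27/4)*(⅔) = 9/2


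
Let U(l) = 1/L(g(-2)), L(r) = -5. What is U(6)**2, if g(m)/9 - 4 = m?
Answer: 1/25 ≈ 0.040000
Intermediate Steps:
g(m) = 36 + 9*m
U(l) = -1/5 (U(l) = 1/(-5) = -1/5)
U(6)**2 = (-1/5)**2 = 1/25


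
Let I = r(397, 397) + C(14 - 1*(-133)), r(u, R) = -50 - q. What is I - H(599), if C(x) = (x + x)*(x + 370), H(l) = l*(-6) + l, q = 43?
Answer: 154900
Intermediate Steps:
H(l) = -5*l (H(l) = -6*l + l = -5*l)
r(u, R) = -93 (r(u, R) = -50 - 1*43 = -50 - 43 = -93)
C(x) = 2*x*(370 + x) (C(x) = (2*x)*(370 + x) = 2*x*(370 + x))
I = 151905 (I = -93 + 2*(14 - 1*(-133))*(370 + (14 - 1*(-133))) = -93 + 2*(14 + 133)*(370 + (14 + 133)) = -93 + 2*147*(370 + 147) = -93 + 2*147*517 = -93 + 151998 = 151905)
I - H(599) = 151905 - (-5)*599 = 151905 - 1*(-2995) = 151905 + 2995 = 154900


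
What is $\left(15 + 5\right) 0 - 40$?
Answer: $-40$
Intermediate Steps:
$\left(15 + 5\right) 0 - 40 = 20 \cdot 0 - 40 = 0 - 40 = -40$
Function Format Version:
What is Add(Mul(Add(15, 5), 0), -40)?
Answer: -40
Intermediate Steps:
Add(Mul(Add(15, 5), 0), -40) = Add(Mul(20, 0), -40) = Add(0, -40) = -40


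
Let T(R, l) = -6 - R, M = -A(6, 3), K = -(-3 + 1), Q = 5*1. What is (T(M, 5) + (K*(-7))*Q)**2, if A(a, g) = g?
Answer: 5329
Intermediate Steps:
Q = 5
K = 2 (K = -1*(-2) = 2)
M = -3 (M = -1*3 = -3)
(T(M, 5) + (K*(-7))*Q)**2 = ((-6 - 1*(-3)) + (2*(-7))*5)**2 = ((-6 + 3) - 14*5)**2 = (-3 - 70)**2 = (-73)**2 = 5329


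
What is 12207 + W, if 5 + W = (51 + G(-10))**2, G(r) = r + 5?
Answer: 14318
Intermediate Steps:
G(r) = 5 + r
W = 2111 (W = -5 + (51 + (5 - 10))**2 = -5 + (51 - 5)**2 = -5 + 46**2 = -5 + 2116 = 2111)
12207 + W = 12207 + 2111 = 14318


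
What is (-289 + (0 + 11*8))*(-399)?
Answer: 80199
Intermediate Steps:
(-289 + (0 + 11*8))*(-399) = (-289 + (0 + 88))*(-399) = (-289 + 88)*(-399) = -201*(-399) = 80199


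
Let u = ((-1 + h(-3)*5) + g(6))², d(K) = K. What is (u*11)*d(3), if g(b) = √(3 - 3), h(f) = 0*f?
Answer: 33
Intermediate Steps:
h(f) = 0
g(b) = 0 (g(b) = √0 = 0)
u = 1 (u = ((-1 + 0*5) + 0)² = ((-1 + 0) + 0)² = (-1 + 0)² = (-1)² = 1)
(u*11)*d(3) = (1*11)*3 = 11*3 = 33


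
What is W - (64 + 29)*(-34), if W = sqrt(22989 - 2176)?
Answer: 3162 + sqrt(20813) ≈ 3306.3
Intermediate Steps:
W = sqrt(20813) ≈ 144.27
W - (64 + 29)*(-34) = sqrt(20813) - (64 + 29)*(-34) = sqrt(20813) - 93*(-34) = sqrt(20813) - 1*(-3162) = sqrt(20813) + 3162 = 3162 + sqrt(20813)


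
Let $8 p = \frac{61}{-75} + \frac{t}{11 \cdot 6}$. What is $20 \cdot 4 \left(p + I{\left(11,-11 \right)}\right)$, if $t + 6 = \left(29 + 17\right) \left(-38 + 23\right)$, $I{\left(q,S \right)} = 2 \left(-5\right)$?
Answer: $- \frac{150742}{165} \approx -913.59$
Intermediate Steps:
$I{\left(q,S \right)} = -10$
$t = -696$ ($t = -6 + \left(29 + 17\right) \left(-38 + 23\right) = -6 + 46 \left(-15\right) = -6 - 690 = -696$)
$p = - \frac{9371}{6600}$ ($p = \frac{\frac{61}{-75} - \frac{696}{11 \cdot 6}}{8} = \frac{61 \left(- \frac{1}{75}\right) - \frac{696}{66}}{8} = \frac{- \frac{61}{75} - \frac{116}{11}}{8} = \frac{1}{8} \left(- \frac{9371}{825}\right) = - \frac{9371}{6600} \approx -1.4198$)
$20 \cdot 4 \left(p + I{\left(11,-11 \right)}\right) = 20 \cdot 4 \left(- \frac{9371}{6600} - 10\right) = 80 \left(- \frac{75371}{6600}\right) = - \frac{150742}{165}$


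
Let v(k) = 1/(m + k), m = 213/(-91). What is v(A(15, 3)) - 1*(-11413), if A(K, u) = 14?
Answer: 12109284/1061 ≈ 11413.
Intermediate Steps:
m = -213/91 (m = 213*(-1/91) = -213/91 ≈ -2.3407)
v(k) = 1/(-213/91 + k)
v(A(15, 3)) - 1*(-11413) = 91/(-213 + 91*14) - 1*(-11413) = 91/(-213 + 1274) + 11413 = 91/1061 + 11413 = 12109284/1061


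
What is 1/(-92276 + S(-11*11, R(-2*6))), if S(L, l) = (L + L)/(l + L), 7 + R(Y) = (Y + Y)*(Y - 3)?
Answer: -116/10704137 ≈ -1.0837e-5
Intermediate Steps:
R(Y) = -7 + 2*Y*(-3 + Y) (R(Y) = -7 + (Y + Y)*(Y - 3) = -7 + (2*Y)*(-3 + Y) = -7 + 2*Y*(-3 + Y))
S(L, l) = 2*L/(L + l) (S(L, l) = (2*L)/(L + l) = 2*L/(L + l))
1/(-92276 + S(-11*11, R(-2*6))) = 1/(-92276 + 2*(-11*11)/(-11*11 + (-7 - (-12)*6 + 2*(-2*6)**2))) = 1/(-92276 + 2*(-1*121)/(-1*121 + (-7 - 6*(-12) + 2*(-12)**2))) = 1/(-92276 + 2*(-121)/(-121 + (-7 + 72 + 2*144))) = 1/(-92276 + 2*(-121)/(-121 + (-7 + 72 + 288))) = 1/(-92276 + 2*(-121)/(-121 + 353)) = 1/(-92276 + 2*(-121)/232) = 1/(-92276 + 2*(-121)*(1/232)) = 1/(-92276 - 121/116) = 1/(-10704137/116) = -116/10704137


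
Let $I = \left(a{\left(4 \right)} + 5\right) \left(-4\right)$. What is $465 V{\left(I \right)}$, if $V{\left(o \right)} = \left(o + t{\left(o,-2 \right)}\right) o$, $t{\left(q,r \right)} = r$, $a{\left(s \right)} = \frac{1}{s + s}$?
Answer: $\frac{857925}{4} \approx 2.1448 \cdot 10^{5}$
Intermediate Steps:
$a{\left(s \right)} = \frac{1}{2 s}$
$I = - \frac{41}{2}$ ($I = \left(\frac{1}{2 \cdot 4} + 5\right) \left(-4\right) = \left(\frac{1}{2} \cdot \frac{1}{4} + 5\right) \left(-4\right) = \left(\frac{1}{8} + 5\right) \left(-4\right) = \frac{41}{8} \left(-4\right) = - \frac{41}{2} \approx -20.5$)
$V{\left(o \right)} = o \left(-2 + o\right)$ ($V{\left(o \right)} = \left(o - 2\right) o = \left(-2 + o\right) o = o \left(-2 + o\right)$)
$465 V{\left(I \right)} = 465 \left(- \frac{41 \left(-2 - \frac{41}{2}\right)}{2}\right) = 465 \left(\left(- \frac{41}{2}\right) \left(- \frac{45}{2}\right)\right) = 465 \cdot \frac{1845}{4} = \frac{857925}{4}$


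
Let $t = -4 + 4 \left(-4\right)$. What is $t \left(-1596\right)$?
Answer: $31920$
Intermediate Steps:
$t = -20$ ($t = -4 - 16 = -20$)
$t \left(-1596\right) = \left(-20\right) \left(-1596\right) = 31920$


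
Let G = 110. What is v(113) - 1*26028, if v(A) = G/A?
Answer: -2941054/113 ≈ -26027.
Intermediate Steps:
v(A) = 110/A
v(113) - 1*26028 = 110/113 - 1*26028 = 110*(1/113) - 26028 = 110/113 - 26028 = -2941054/113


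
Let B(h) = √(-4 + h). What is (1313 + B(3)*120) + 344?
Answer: 1657 + 120*I ≈ 1657.0 + 120.0*I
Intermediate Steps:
(1313 + B(3)*120) + 344 = (1313 + √(-4 + 3)*120) + 344 = (1313 + √(-1)*120) + 344 = (1313 + I*120) + 344 = (1313 + 120*I) + 344 = 1657 + 120*I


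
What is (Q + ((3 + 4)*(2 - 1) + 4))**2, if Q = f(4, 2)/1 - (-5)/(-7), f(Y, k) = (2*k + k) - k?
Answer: 10000/49 ≈ 204.08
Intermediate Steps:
f(Y, k) = 2*k (f(Y, k) = 3*k - k = 2*k)
Q = 23/7 (Q = (2*2)/1 - (-5)/(-7) = 4*1 - (-5)*(-1)/7 = 4 - 1*5/7 = 4 - 5/7 = 23/7 ≈ 3.2857)
(Q + ((3 + 4)*(2 - 1) + 4))**2 = (23/7 + ((3 + 4)*(2 - 1) + 4))**2 = (23/7 + (7*1 + 4))**2 = (23/7 + (7 + 4))**2 = (23/7 + 11)**2 = (100/7)**2 = 10000/49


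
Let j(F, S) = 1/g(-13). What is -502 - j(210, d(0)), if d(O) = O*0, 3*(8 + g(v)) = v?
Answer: -18571/37 ≈ -501.92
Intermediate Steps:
g(v) = -8 + v/3
d(O) = 0
j(F, S) = -3/37 (j(F, S) = 1/(-8 + (⅓)*(-13)) = 1/(-8 - 13/3) = 1/(-37/3) = -3/37)
-502 - j(210, d(0)) = -502 - 1*(-3/37) = -502 + 3/37 = -18571/37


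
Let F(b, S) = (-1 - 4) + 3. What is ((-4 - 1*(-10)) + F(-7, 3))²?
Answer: 16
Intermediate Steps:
F(b, S) = -2 (F(b, S) = -5 + 3 = -2)
((-4 - 1*(-10)) + F(-7, 3))² = ((-4 - 1*(-10)) - 2)² = ((-4 + 10) - 2)² = (6 - 2)² = 4² = 16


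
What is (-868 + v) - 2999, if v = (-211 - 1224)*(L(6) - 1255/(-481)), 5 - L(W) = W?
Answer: -2970717/481 ≈ -6176.1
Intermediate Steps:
L(W) = 5 - W
v = -1110690/481 (v = (-211 - 1224)*((5 - 1*6) - 1255/(-481)) = -1435*((5 - 6) - 1255*(-1/481)) = -1435*(-1 + 1255/481) = -1435*774/481 = -1110690/481 ≈ -2309.1)
(-868 + v) - 2999 = (-868 - 1110690/481) - 2999 = -1528198/481 - 2999 = -2970717/481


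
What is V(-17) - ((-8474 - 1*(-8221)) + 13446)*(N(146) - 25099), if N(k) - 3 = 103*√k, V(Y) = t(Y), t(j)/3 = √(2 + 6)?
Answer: 331091528 - 1358879*√146 + 6*√2 ≈ 3.1467e+8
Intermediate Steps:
t(j) = 6*√2 (t(j) = 3*√(2 + 6) = 3*√8 = 3*(2*√2) = 6*√2)
V(Y) = 6*√2
N(k) = 3 + 103*√k
V(-17) - ((-8474 - 1*(-8221)) + 13446)*(N(146) - 25099) = 6*√2 - ((-8474 - 1*(-8221)) + 13446)*((3 + 103*√146) - 25099) = 6*√2 - ((-8474 + 8221) + 13446)*(-25096 + 103*√146) = 6*√2 - (-253 + 13446)*(-25096 + 103*√146) = 6*√2 - 13193*(-25096 + 103*√146) = 6*√2 - (-331091528 + 1358879*√146) = 6*√2 + (331091528 - 1358879*√146) = 331091528 - 1358879*√146 + 6*√2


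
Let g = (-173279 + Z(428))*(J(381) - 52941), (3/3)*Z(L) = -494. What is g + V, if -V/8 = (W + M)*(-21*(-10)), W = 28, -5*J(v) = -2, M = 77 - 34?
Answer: 45997638019/5 ≈ 9.1995e+9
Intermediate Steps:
Z(L) = -494
M = 43
J(v) = 2/5 (J(v) = -1/5*(-2) = 2/5)
g = 45998234419/5 (g = (-173279 - 494)*(2/5 - 52941) = -173773*(-264703/5) = 45998234419/5 ≈ 9.1996e+9)
V = -119280 (V = -8*(28 + 43)*(-21*(-10)) = -568*210 = -8*14910 = -119280)
g + V = 45998234419/5 - 119280 = 45997638019/5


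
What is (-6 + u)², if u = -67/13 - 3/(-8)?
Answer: 1256641/10816 ≈ 116.18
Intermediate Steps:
u = -497/104 (u = -67*1/13 - 3*(-⅛) = -67/13 + 3/8 = -497/104 ≈ -4.7788)
(-6 + u)² = (-6 - 497/104)² = (-1121/104)² = 1256641/10816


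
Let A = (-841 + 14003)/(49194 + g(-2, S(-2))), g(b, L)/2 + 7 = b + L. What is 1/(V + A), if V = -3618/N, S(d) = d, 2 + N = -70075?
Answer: 574304374/183376295 ≈ 3.1318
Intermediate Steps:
N = -70077 (N = -2 - 70075 = -70077)
g(b, L) = -14 + 2*L + 2*b (g(b, L) = -14 + 2*(b + L) = -14 + 2*(L + b) = -14 + (2*L + 2*b) = -14 + 2*L + 2*b)
A = 6581/24586 (A = (-841 + 14003)/(49194 + (-14 + 2*(-2) + 2*(-2))) = 13162/(49194 + (-14 - 4 - 4)) = 13162/(49194 - 22) = 13162/49172 = 13162*(1/49172) = 6581/24586 ≈ 0.26767)
V = 1206/23359 (V = -3618/(-70077) = -3618*(-1/70077) = 1206/23359 ≈ 0.051629)
1/(V + A) = 1/(1206/23359 + 6581/24586) = 1/(183376295/574304374) = 574304374/183376295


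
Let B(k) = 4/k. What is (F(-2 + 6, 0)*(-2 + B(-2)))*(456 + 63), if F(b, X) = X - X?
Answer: 0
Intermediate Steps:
F(b, X) = 0
(F(-2 + 6, 0)*(-2 + B(-2)))*(456 + 63) = (0*(-2 + 4/(-2)))*(456 + 63) = (0*(-2 + 4*(-½)))*519 = (0*(-2 - 2))*519 = (0*(-4))*519 = 0*519 = 0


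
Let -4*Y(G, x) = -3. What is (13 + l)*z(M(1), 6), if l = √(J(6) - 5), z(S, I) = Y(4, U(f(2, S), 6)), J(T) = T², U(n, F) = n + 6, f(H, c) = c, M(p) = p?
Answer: 39/4 + 3*√31/4 ≈ 13.926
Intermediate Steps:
U(n, F) = 6 + n
Y(G, x) = ¾ (Y(G, x) = -¼*(-3) = ¾)
z(S, I) = ¾
l = √31 (l = √(6² - 5) = √(36 - 5) = √31 ≈ 5.5678)
(13 + l)*z(M(1), 6) = (13 + √31)*(¾) = 39/4 + 3*√31/4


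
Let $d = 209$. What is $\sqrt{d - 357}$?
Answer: $2 i \sqrt{37} \approx 12.166 i$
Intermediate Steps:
$\sqrt{d - 357} = \sqrt{209 - 357} = \sqrt{-148} = 2 i \sqrt{37}$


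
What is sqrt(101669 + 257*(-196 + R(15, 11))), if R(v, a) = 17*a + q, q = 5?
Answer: sqrt(100641) ≈ 317.24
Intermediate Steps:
R(v, a) = 5 + 17*a (R(v, a) = 17*a + 5 = 5 + 17*a)
sqrt(101669 + 257*(-196 + R(15, 11))) = sqrt(101669 + 257*(-196 + (5 + 17*11))) = sqrt(101669 + 257*(-196 + (5 + 187))) = sqrt(101669 + 257*(-196 + 192)) = sqrt(101669 + 257*(-4)) = sqrt(101669 - 1028) = sqrt(100641)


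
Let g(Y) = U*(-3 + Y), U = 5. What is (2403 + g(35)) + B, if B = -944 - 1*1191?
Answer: 428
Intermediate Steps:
g(Y) = -15 + 5*Y (g(Y) = 5*(-3 + Y) = -15 + 5*Y)
B = -2135 (B = -944 - 1191 = -2135)
(2403 + g(35)) + B = (2403 + (-15 + 5*35)) - 2135 = (2403 + (-15 + 175)) - 2135 = (2403 + 160) - 2135 = 2563 - 2135 = 428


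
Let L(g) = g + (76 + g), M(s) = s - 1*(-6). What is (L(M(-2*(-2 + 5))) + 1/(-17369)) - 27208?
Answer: -471255709/17369 ≈ -27132.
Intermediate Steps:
M(s) = 6 + s (M(s) = s + 6 = 6 + s)
L(g) = 76 + 2*g
(L(M(-2*(-2 + 5))) + 1/(-17369)) - 27208 = ((76 + 2*(6 - 2*(-2 + 5))) + 1/(-17369)) - 27208 = ((76 + 2*(6 - 2*3)) - 1/17369) - 27208 = ((76 + 2*(6 - 6)) - 1/17369) - 27208 = ((76 + 2*0) - 1/17369) - 27208 = ((76 + 0) - 1/17369) - 27208 = (76 - 1/17369) - 27208 = 1320043/17369 - 27208 = -471255709/17369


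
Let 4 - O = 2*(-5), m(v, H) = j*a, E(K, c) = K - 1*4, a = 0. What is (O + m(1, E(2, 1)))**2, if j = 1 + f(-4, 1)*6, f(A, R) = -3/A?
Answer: 196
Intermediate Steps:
j = 11/2 (j = 1 - 3/(-4)*6 = 1 - 3*(-1/4)*6 = 1 + (3/4)*6 = 1 + 9/2 = 11/2 ≈ 5.5000)
E(K, c) = -4 + K (E(K, c) = K - 4 = -4 + K)
m(v, H) = 0 (m(v, H) = (11/2)*0 = 0)
O = 14 (O = 4 - 2*(-5) = 4 - 1*(-10) = 4 + 10 = 14)
(O + m(1, E(2, 1)))**2 = (14 + 0)**2 = 14**2 = 196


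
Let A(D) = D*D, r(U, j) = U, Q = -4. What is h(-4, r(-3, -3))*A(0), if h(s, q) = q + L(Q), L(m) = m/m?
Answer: 0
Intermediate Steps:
L(m) = 1
h(s, q) = 1 + q (h(s, q) = q + 1 = 1 + q)
A(D) = D**2
h(-4, r(-3, -3))*A(0) = (1 - 3)*0**2 = -2*0 = 0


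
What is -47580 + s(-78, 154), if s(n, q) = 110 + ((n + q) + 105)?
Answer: -47289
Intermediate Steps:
s(n, q) = 215 + n + q (s(n, q) = 110 + (105 + n + q) = 215 + n + q)
-47580 + s(-78, 154) = -47580 + (215 - 78 + 154) = -47580 + 291 = -47289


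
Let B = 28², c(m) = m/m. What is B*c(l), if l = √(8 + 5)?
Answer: 784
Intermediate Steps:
l = √13 ≈ 3.6056
c(m) = 1
B = 784
B*c(l) = 784*1 = 784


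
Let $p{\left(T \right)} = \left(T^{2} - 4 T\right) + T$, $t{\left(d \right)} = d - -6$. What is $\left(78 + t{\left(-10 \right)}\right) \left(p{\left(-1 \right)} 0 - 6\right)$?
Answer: $-444$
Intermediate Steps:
$t{\left(d \right)} = 6 + d$ ($t{\left(d \right)} = d + 6 = 6 + d$)
$p{\left(T \right)} = T^{2} - 3 T$
$\left(78 + t{\left(-10 \right)}\right) \left(p{\left(-1 \right)} 0 - 6\right) = \left(78 + \left(6 - 10\right)\right) \left(- (-3 - 1) 0 - 6\right) = \left(78 - 4\right) \left(\left(-1\right) \left(-4\right) 0 - 6\right) = 74 \left(4 \cdot 0 - 6\right) = 74 \left(0 - 6\right) = 74 \left(-6\right) = -444$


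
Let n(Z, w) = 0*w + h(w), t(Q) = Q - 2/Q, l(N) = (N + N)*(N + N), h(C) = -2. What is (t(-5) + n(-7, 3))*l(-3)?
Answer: -1188/5 ≈ -237.60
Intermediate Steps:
l(N) = 4*N**2 (l(N) = (2*N)*(2*N) = 4*N**2)
n(Z, w) = -2 (n(Z, w) = 0*w - 2 = 0 - 2 = -2)
(t(-5) + n(-7, 3))*l(-3) = ((-5 - 2/(-5)) - 2)*(4*(-3)**2) = ((-5 - 2*(-1/5)) - 2)*(4*9) = ((-5 + 2/5) - 2)*36 = (-23/5 - 2)*36 = -33/5*36 = -1188/5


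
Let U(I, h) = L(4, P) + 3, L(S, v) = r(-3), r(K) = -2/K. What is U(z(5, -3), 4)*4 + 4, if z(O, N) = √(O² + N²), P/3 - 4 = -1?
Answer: 56/3 ≈ 18.667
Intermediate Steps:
P = 9 (P = 12 + 3*(-1) = 12 - 3 = 9)
L(S, v) = ⅔ (L(S, v) = -2/(-3) = -2*(-⅓) = ⅔)
z(O, N) = √(N² + O²)
U(I, h) = 11/3 (U(I, h) = ⅔ + 3 = 11/3)
U(z(5, -3), 4)*4 + 4 = (11/3)*4 + 4 = 44/3 + 4 = 56/3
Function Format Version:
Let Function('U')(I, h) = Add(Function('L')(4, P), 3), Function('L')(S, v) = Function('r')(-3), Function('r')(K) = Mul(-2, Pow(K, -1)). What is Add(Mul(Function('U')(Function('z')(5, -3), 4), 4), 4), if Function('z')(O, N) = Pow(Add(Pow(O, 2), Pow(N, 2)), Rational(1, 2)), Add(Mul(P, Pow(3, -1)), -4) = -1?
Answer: Rational(56, 3) ≈ 18.667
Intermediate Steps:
P = 9 (P = Add(12, Mul(3, -1)) = Add(12, -3) = 9)
Function('L')(S, v) = Rational(2, 3) (Function('L')(S, v) = Mul(-2, Pow(-3, -1)) = Mul(-2, Rational(-1, 3)) = Rational(2, 3))
Function('z')(O, N) = Pow(Add(Pow(N, 2), Pow(O, 2)), Rational(1, 2))
Function('U')(I, h) = Rational(11, 3) (Function('U')(I, h) = Add(Rational(2, 3), 3) = Rational(11, 3))
Add(Mul(Function('U')(Function('z')(5, -3), 4), 4), 4) = Add(Mul(Rational(11, 3), 4), 4) = Add(Rational(44, 3), 4) = Rational(56, 3)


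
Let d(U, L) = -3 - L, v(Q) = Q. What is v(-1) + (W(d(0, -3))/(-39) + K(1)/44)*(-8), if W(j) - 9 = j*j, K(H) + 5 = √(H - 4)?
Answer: 251/143 - 2*I*√3/11 ≈ 1.7552 - 0.31492*I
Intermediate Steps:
K(H) = -5 + √(-4 + H) (K(H) = -5 + √(H - 4) = -5 + √(-4 + H))
W(j) = 9 + j² (W(j) = 9 + j*j = 9 + j²)
v(-1) + (W(d(0, -3))/(-39) + K(1)/44)*(-8) = -1 + ((9 + (-3 - 1*(-3))²)/(-39) + (-5 + √(-4 + 1))/44)*(-8) = -1 + ((9 + (-3 + 3)²)*(-1/39) + (-5 + √(-3))*(1/44))*(-8) = -1 + ((9 + 0²)*(-1/39) + (-5 + I*√3)*(1/44))*(-8) = -1 + ((9 + 0)*(-1/39) + (-5/44 + I*√3/44))*(-8) = -1 + (9*(-1/39) + (-5/44 + I*√3/44))*(-8) = -1 + (-3/13 + (-5/44 + I*√3/44))*(-8) = -1 + (-197/572 + I*√3/44)*(-8) = -1 + (394/143 - 2*I*√3/11) = 251/143 - 2*I*√3/11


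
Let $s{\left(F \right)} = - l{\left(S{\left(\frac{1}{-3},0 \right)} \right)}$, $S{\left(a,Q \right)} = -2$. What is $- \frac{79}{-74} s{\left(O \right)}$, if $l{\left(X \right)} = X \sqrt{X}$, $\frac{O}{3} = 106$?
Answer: $\frac{79 i \sqrt{2}}{37} \approx 3.0195 i$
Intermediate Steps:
$O = 318$ ($O = 3 \cdot 106 = 318$)
$l{\left(X \right)} = X^{\frac{3}{2}}$
$s{\left(F \right)} = 2 i \sqrt{2}$ ($s{\left(F \right)} = - \left(-2\right)^{\frac{3}{2}} = - \left(-2\right) i \sqrt{2} = 2 i \sqrt{2}$)
$- \frac{79}{-74} s{\left(O \right)} = - \frac{79}{-74} \cdot 2 i \sqrt{2} = \left(-79\right) \left(- \frac{1}{74}\right) 2 i \sqrt{2} = \frac{79 \cdot 2 i \sqrt{2}}{74} = \frac{79 i \sqrt{2}}{37}$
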